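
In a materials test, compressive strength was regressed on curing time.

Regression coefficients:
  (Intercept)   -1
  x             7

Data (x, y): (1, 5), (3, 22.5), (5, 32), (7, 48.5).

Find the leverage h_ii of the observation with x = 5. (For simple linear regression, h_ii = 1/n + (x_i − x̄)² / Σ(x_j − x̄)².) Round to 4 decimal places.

x̄ = (1 + 3 + 5 + 7)/4 = 4
Σ(x − x̄)² = 9 + 1 + 1 + 9 = 20
h = 1/4 + (1)²/20 = 0.25 + 0.05 = 0.3000

h = 0.3000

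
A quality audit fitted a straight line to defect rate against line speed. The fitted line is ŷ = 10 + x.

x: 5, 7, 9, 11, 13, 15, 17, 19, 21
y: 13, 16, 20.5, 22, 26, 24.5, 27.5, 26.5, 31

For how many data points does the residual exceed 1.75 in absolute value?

3

x=5: ŷ = 10 + 5 = 15; r = 13 − 15 = -2
x=7: ŷ = 10 + 7 = 17; r = 16 − 17 = -1
x=9: ŷ = 10 + 9 = 19; r = 20.5 − 19 = 1.5
x=11: ŷ = 10 + 11 = 21; r = 22 − 21 = 1
x=13: ŷ = 10 + 13 = 23; r = 26 − 23 = 3
x=15: ŷ = 10 + 15 = 25; r = 24.5 − 25 = -0.5
x=17: ŷ = 10 + 17 = 27; r = 27.5 − 27 = 0.5
x=19: ŷ = 10 + 19 = 29; r = 26.5 − 29 = -2.5
x=21: ŷ = 10 + 21 = 31; r = 31 − 31 = 0
|r| > 1.75: x=5 (|r|=2), x=13 (|r|=3), x=19 (|r|=2.5) → 3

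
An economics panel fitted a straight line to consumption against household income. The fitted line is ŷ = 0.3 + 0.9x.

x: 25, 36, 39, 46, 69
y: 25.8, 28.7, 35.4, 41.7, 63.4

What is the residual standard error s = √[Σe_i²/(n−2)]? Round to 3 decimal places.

x=25: ŷ = 0.3 + 0.9·25 = 22.8; e = 25.8 − 22.8 = 3
x=36: ŷ = 0.3 + 0.9·36 = 32.7; e = 28.7 − 32.7 = -4
x=39: ŷ = 0.3 + 0.9·39 = 35.4; e = 35.4 − 35.4 = 0
x=46: ŷ = 0.3 + 0.9·46 = 41.7; e = 41.7 − 41.7 = 0
x=69: ŷ = 0.3 + 0.9·69 = 62.4; e = 63.4 − 62.4 = 1
SSE = 9 + 16 + 0 + 0 + 1 = 26
s = √(26/3) = √8.66667 ≈ 2.944

s = 2.944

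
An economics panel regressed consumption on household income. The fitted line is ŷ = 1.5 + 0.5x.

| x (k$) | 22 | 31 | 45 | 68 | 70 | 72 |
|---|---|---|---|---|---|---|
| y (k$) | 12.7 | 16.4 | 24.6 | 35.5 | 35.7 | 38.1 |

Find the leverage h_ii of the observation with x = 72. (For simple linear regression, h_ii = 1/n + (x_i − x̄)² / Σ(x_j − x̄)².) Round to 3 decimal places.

h = 0.347

x̄ = (22 + 31 + 45 + 68 + 70 + 72)/6 = 51.3333
Σ(x − x̄)² = 860.444 + 413.444 + 40.1111 + 277.778 + 348.444 + 427.111 = 2367.33
h = 1/6 + (20.6667)²/2367.33 = 0.166667 + 0.180419 = 0.347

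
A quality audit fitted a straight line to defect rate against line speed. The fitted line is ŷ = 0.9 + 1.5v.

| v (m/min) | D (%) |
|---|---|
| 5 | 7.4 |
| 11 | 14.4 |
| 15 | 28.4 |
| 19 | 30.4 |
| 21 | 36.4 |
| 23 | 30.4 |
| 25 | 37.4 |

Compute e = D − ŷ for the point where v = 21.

e = 4

ŷ = 0.9 + 1.5·21 = 32.4
e = 36.4 − 32.4 = 4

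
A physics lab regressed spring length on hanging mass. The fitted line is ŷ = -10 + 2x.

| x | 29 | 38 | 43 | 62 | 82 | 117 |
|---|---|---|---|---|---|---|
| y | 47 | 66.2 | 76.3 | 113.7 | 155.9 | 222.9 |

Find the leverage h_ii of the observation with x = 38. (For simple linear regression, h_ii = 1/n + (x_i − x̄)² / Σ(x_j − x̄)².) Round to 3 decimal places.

x̄ = (29 + 38 + 43 + 62 + 82 + 117)/6 = 61.8333
Σ(x − x̄)² = 1078.03 + 568.028 + 354.694 + 0.0277778 + 406.694 + 3043.36 = 5450.83
h = 1/6 + (-23.8333)²/5450.83 = 0.166667 + 0.104209 = 0.271

h = 0.271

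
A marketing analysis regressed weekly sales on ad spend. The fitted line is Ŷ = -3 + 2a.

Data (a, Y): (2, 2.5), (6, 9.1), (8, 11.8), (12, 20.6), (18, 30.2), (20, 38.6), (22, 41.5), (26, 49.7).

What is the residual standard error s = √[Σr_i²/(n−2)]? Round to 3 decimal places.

s = 1.581

a=2: Ŷ = -3 + 2·2 = 1; r = 2.5 − 1 = 1.5
a=6: Ŷ = -3 + 2·6 = 9; r = 9.1 − 9 = 0.1
a=8: Ŷ = -3 + 2·8 = 13; r = 11.8 − 13 = -1.2
a=12: Ŷ = -3 + 2·12 = 21; r = 20.6 − 21 = -0.4
a=18: Ŷ = -3 + 2·18 = 33; r = 30.2 − 33 = -2.8
a=20: Ŷ = -3 + 2·20 = 37; r = 38.6 − 37 = 1.6
a=22: Ŷ = -3 + 2·22 = 41; r = 41.5 − 41 = 0.5
a=26: Ŷ = -3 + 2·26 = 49; r = 49.7 − 49 = 0.7
SSE = 2.25 + 0.01 + 1.44 + 0.16 + 7.84 + 2.56 + 0.25 + 0.49 = 15
s = √(15/6) = √2.5 ≈ 1.581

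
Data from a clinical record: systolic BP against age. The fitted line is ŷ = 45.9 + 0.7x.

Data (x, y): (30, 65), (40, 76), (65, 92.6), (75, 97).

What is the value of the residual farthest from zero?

r = 2.1

x=30: ŷ = 45.9 + 0.7·30 = 66.9; r = 65 − 66.9 = -1.9
x=40: ŷ = 45.9 + 0.7·40 = 73.9; r = 76 − 73.9 = 2.1
x=65: ŷ = 45.9 + 0.7·65 = 91.4; r = 92.6 − 91.4 = 1.2
x=75: ŷ = 45.9 + 0.7·75 = 98.4; r = 97 − 98.4 = -1.4
Largest |r| is 2.1 at x = 40, residual 2.1.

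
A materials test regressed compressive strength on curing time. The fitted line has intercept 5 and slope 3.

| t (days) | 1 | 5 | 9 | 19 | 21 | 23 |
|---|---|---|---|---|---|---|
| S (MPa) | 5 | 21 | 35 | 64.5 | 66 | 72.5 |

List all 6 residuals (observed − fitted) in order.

-3, 1, 3, 2.5, -2, -1.5

t=1: Ŝ = 5 + 3·1 = 8; r = 5 − 8 = -3
t=5: Ŝ = 5 + 3·5 = 20; r = 21 − 20 = 1
t=9: Ŝ = 5 + 3·9 = 32; r = 35 − 32 = 3
t=19: Ŝ = 5 + 3·19 = 62; r = 64.5 − 62 = 2.5
t=21: Ŝ = 5 + 3·21 = 68; r = 66 − 68 = -2
t=23: Ŝ = 5 + 3·23 = 74; r = 72.5 − 74 = -1.5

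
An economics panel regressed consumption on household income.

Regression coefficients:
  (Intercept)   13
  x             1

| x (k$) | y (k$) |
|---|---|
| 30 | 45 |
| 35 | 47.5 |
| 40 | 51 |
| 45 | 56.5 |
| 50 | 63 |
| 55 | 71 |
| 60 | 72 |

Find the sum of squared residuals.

SSE = 20.5

x=30: ŷ = 13 + 30 = 43; e = 45 − 43 = 2
x=35: ŷ = 13 + 35 = 48; e = 47.5 − 48 = -0.5
x=40: ŷ = 13 + 40 = 53; e = 51 − 53 = -2
x=45: ŷ = 13 + 45 = 58; e = 56.5 − 58 = -1.5
x=50: ŷ = 13 + 50 = 63; e = 63 − 63 = 0
x=55: ŷ = 13 + 55 = 68; e = 71 − 68 = 3
x=60: ŷ = 13 + 60 = 73; e = 72 − 73 = -1
SSE = 4 + 0.25 + 4 + 2.25 + 0 + 9 + 1 = 20.5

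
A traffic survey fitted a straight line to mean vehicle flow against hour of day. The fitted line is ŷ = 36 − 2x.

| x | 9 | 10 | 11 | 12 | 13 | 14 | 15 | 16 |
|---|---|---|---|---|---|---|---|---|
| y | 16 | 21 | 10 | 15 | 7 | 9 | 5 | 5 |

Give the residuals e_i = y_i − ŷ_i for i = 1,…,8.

x=9: ŷ = 36 − 2·9 = 18; e = 16 − 18 = -2
x=10: ŷ = 36 − 2·10 = 16; e = 21 − 16 = 5
x=11: ŷ = 36 − 2·11 = 14; e = 10 − 14 = -4
x=12: ŷ = 36 − 2·12 = 12; e = 15 − 12 = 3
x=13: ŷ = 36 − 2·13 = 10; e = 7 − 10 = -3
x=14: ŷ = 36 − 2·14 = 8; e = 9 − 8 = 1
x=15: ŷ = 36 − 2·15 = 6; e = 5 − 6 = -1
x=16: ŷ = 36 − 2·16 = 4; e = 5 − 4 = 1

-2, 5, -4, 3, -3, 1, -1, 1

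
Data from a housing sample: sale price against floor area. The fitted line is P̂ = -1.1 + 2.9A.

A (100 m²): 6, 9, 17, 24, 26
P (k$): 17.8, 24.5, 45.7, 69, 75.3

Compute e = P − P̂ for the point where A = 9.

e = -0.5

P̂ = -1.1 + 2.9·9 = 25
e = 24.5 − 25 = -0.5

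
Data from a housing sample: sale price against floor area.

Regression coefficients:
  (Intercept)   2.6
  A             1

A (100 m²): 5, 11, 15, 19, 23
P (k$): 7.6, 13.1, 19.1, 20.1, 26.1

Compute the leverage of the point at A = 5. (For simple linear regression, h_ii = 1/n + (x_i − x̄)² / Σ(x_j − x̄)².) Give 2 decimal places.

Ā = (5 + 11 + 15 + 19 + 23)/5 = 14.6
Σ(A − Ā)² = 92.16 + 12.96 + 0.16 + 19.36 + 70.56 = 195.2
h = 1/5 + (-9.6)²/195.2 = 0.2 + 0.472131 = 0.67

h = 0.67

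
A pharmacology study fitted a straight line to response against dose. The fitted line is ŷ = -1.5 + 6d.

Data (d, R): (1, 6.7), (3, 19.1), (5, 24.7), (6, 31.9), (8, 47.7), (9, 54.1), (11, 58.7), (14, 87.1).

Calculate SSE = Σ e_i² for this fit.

SSE = 91.6

d=1: ŷ = -1.5 + 6·1 = 4.5; e = 6.7 − 4.5 = 2.2
d=3: ŷ = -1.5 + 6·3 = 16.5; e = 19.1 − 16.5 = 2.6
d=5: ŷ = -1.5 + 6·5 = 28.5; e = 24.7 − 28.5 = -3.8
d=6: ŷ = -1.5 + 6·6 = 34.5; e = 31.9 − 34.5 = -2.6
d=8: ŷ = -1.5 + 6·8 = 46.5; e = 47.7 − 46.5 = 1.2
d=9: ŷ = -1.5 + 6·9 = 52.5; e = 54.1 − 52.5 = 1.6
d=11: ŷ = -1.5 + 6·11 = 64.5; e = 58.7 − 64.5 = -5.8
d=14: ŷ = -1.5 + 6·14 = 82.5; e = 87.1 − 82.5 = 4.6
SSE = 4.84 + 6.76 + 14.44 + 6.76 + 1.44 + 2.56 + 33.64 + 21.16 = 91.6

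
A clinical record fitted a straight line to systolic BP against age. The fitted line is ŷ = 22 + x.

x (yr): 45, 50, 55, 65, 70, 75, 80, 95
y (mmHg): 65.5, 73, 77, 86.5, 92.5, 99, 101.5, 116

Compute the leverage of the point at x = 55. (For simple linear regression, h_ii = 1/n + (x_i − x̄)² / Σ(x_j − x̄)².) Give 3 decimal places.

x̄ = (45 + 50 + 55 + 65 + 70 + 75 + 80 + 95)/8 = 66.875
Σ(x − x̄)² = 478.516 + 284.766 + 141.016 + 3.51562 + 9.76562 + 66.0156 + 172.266 + 791.016 = 1946.88
h = 1/8 + (-11.875)²/1946.88 = 0.125 + 0.0724318 = 0.197

h = 0.197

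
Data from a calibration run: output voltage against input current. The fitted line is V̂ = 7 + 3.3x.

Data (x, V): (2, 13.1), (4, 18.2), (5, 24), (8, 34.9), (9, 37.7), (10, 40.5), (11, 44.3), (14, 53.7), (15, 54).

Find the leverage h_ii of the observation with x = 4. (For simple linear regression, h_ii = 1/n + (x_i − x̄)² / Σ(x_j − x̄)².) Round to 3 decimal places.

h = 0.251

x̄ = (2 + 4 + 5 + 8 + 9 + 10 + 11 + 14 + 15)/9 = 8.66667
Σ(x − x̄)² = 44.4444 + 21.7778 + 13.4444 + 0.444444 + 0.111111 + 1.77778 + 5.44444 + 28.4444 + 40.1111 = 156
h = 1/9 + (-4.66667)²/156 = 0.111111 + 0.139601 = 0.251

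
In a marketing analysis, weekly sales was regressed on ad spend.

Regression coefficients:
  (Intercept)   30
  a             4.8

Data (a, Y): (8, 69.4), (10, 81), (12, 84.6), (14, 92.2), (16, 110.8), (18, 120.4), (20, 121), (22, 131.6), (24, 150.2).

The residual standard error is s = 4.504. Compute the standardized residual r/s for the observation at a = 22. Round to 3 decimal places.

Ŷ = 30 + 4.8·22 = 135.6
r = 131.6 − 135.6 = -4
r/s = -4 / 4.504 = -0.888

-0.888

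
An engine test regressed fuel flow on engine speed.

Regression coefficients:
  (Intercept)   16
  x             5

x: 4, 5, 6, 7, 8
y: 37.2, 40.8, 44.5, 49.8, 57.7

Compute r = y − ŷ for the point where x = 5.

ŷ = 16 + 5·5 = 41
r = 40.8 − 41 = -0.2

r = -0.2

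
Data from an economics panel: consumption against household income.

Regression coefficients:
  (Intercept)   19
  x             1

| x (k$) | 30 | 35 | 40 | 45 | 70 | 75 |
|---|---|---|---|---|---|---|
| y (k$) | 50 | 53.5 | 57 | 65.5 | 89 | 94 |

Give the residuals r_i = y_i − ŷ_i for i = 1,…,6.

x=30: ŷ = 19 + 30 = 49; r = 50 − 49 = 1
x=35: ŷ = 19 + 35 = 54; r = 53.5 − 54 = -0.5
x=40: ŷ = 19 + 40 = 59; r = 57 − 59 = -2
x=45: ŷ = 19 + 45 = 64; r = 65.5 − 64 = 1.5
x=70: ŷ = 19 + 70 = 89; r = 89 − 89 = 0
x=75: ŷ = 19 + 75 = 94; r = 94 − 94 = 0

1, -0.5, -2, 1.5, 0, 0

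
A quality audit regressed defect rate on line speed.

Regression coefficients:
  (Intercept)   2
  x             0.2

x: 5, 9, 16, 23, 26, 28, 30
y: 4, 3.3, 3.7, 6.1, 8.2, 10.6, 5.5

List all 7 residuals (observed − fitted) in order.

x=5: ŷ = 2 + 0.2·5 = 3; r = 4 − 3 = 1
x=9: ŷ = 2 + 0.2·9 = 3.8; r = 3.3 − 3.8 = -0.5
x=16: ŷ = 2 + 0.2·16 = 5.2; r = 3.7 − 5.2 = -1.5
x=23: ŷ = 2 + 0.2·23 = 6.6; r = 6.1 − 6.6 = -0.5
x=26: ŷ = 2 + 0.2·26 = 7.2; r = 8.2 − 7.2 = 1
x=28: ŷ = 2 + 0.2·28 = 7.6; r = 10.6 − 7.6 = 3
x=30: ŷ = 2 + 0.2·30 = 8; r = 5.5 − 8 = -2.5

1, -0.5, -1.5, -0.5, 1, 3, -2.5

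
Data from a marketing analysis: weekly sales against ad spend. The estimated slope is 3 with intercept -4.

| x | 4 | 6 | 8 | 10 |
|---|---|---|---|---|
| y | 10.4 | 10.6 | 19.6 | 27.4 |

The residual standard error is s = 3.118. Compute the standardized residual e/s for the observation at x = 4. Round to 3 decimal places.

0.770

ŷ = -4 + 3·4 = 8
e = 10.4 − 8 = 2.4
e/s = 2.4 / 3.118 = 0.770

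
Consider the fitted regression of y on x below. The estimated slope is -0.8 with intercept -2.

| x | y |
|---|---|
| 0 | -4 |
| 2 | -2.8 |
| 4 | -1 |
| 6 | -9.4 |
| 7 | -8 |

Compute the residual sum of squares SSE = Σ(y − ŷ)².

SSE = 29.2

x=0: ŷ = -2 − 0.8·0 = -2; r = -4 − (-2) = -2
x=2: ŷ = -2 − 0.8·2 = -3.6; r = -2.8 − (-3.6) = 0.8
x=4: ŷ = -2 − 0.8·4 = -5.2; r = -1 − (-5.2) = 4.2
x=6: ŷ = -2 − 0.8·6 = -6.8; r = -9.4 − (-6.8) = -2.6
x=7: ŷ = -2 − 0.8·7 = -7.6; r = -8 − (-7.6) = -0.4
SSE = 4 + 0.64 + 17.64 + 6.76 + 0.16 = 29.2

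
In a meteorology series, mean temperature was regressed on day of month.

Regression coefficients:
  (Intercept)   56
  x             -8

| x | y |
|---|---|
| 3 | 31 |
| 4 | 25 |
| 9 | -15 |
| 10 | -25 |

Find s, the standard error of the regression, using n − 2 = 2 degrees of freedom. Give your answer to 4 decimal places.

x=3: ŷ = 56 − 8·3 = 32; r = 31 − 32 = -1
x=4: ŷ = 56 − 8·4 = 24; r = 25 − 24 = 1
x=9: ŷ = 56 − 8·9 = -16; r = -15 − (-16) = 1
x=10: ŷ = 56 − 8·10 = -24; r = -25 − (-24) = -1
SSE = 1 + 1 + 1 + 1 = 4
s = √(4/2) = √2 ≈ 1.4142

s = 1.4142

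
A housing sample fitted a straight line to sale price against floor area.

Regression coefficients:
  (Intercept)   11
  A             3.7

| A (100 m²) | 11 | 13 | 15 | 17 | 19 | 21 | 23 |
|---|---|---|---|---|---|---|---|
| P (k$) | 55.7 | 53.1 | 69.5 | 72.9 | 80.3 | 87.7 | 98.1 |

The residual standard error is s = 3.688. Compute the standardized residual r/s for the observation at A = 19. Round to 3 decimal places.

ŷ = 11 + 3.7·19 = 81.3
r = 80.3 − 81.3 = -1
r/s = -1 / 3.688 = -0.271

-0.271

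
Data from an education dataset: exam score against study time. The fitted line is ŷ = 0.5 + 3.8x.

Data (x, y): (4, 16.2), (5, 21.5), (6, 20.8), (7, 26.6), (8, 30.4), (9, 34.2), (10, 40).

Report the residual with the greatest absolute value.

e = -2.5

x=4: ŷ = 0.5 + 3.8·4 = 15.7; e = 16.2 − 15.7 = 0.5
x=5: ŷ = 0.5 + 3.8·5 = 19.5; e = 21.5 − 19.5 = 2
x=6: ŷ = 0.5 + 3.8·6 = 23.3; e = 20.8 − 23.3 = -2.5
x=7: ŷ = 0.5 + 3.8·7 = 27.1; e = 26.6 − 27.1 = -0.5
x=8: ŷ = 0.5 + 3.8·8 = 30.9; e = 30.4 − 30.9 = -0.5
x=9: ŷ = 0.5 + 3.8·9 = 34.7; e = 34.2 − 34.7 = -0.5
x=10: ŷ = 0.5 + 3.8·10 = 38.5; e = 40 − 38.5 = 1.5
Largest |e| is 2.5 at x = 6, residual -2.5.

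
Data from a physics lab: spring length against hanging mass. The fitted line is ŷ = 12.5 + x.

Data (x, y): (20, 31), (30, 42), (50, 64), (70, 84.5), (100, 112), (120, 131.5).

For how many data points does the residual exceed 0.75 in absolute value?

x=20: ŷ = 12.5 + 20 = 32.5; e = 31 − 32.5 = -1.5
x=30: ŷ = 12.5 + 30 = 42.5; e = 42 − 42.5 = -0.5
x=50: ŷ = 12.5 + 50 = 62.5; e = 64 − 62.5 = 1.5
x=70: ŷ = 12.5 + 70 = 82.5; e = 84.5 − 82.5 = 2
x=100: ŷ = 12.5 + 100 = 112.5; e = 112 − 112.5 = -0.5
x=120: ŷ = 12.5 + 120 = 132.5; e = 131.5 − 132.5 = -1
|e| > 0.75: x=20 (|e|=1.5), x=50 (|e|=1.5), x=70 (|e|=2), x=120 (|e|=1) → 4

4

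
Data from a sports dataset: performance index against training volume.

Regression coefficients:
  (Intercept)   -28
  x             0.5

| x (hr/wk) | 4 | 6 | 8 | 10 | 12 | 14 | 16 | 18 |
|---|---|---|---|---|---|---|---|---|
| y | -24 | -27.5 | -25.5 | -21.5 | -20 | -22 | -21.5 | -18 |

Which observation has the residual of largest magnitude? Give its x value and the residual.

x = 6, e = -2.5

x=4: ŷ = -28 + 0.5·4 = -26; e = -24 − (-26) = 2
x=6: ŷ = -28 + 0.5·6 = -25; e = -27.5 − (-25) = -2.5
x=8: ŷ = -28 + 0.5·8 = -24; e = -25.5 − (-24) = -1.5
x=10: ŷ = -28 + 0.5·10 = -23; e = -21.5 − (-23) = 1.5
x=12: ŷ = -28 + 0.5·12 = -22; e = -20 − (-22) = 2
x=14: ŷ = -28 + 0.5·14 = -21; e = -22 − (-21) = -1
x=16: ŷ = -28 + 0.5·16 = -20; e = -21.5 − (-20) = -1.5
x=18: ŷ = -28 + 0.5·18 = -19; e = -18 − (-19) = 1
Largest |e| is 2.5 at x = 6, residual -2.5.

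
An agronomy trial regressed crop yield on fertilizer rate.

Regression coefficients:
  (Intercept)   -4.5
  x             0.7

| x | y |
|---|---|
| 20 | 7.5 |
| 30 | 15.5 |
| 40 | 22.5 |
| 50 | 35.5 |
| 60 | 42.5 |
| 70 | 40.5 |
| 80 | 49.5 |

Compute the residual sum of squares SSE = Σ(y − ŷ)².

SSE = 76

x=20: ŷ = -4.5 + 0.7·20 = 9.5; r = 7.5 − 9.5 = -2
x=30: ŷ = -4.5 + 0.7·30 = 16.5; r = 15.5 − 16.5 = -1
x=40: ŷ = -4.5 + 0.7·40 = 23.5; r = 22.5 − 23.5 = -1
x=50: ŷ = -4.5 + 0.7·50 = 30.5; r = 35.5 − 30.5 = 5
x=60: ŷ = -4.5 + 0.7·60 = 37.5; r = 42.5 − 37.5 = 5
x=70: ŷ = -4.5 + 0.7·70 = 44.5; r = 40.5 − 44.5 = -4
x=80: ŷ = -4.5 + 0.7·80 = 51.5; r = 49.5 − 51.5 = -2
SSE = 4 + 1 + 1 + 25 + 25 + 16 + 4 = 76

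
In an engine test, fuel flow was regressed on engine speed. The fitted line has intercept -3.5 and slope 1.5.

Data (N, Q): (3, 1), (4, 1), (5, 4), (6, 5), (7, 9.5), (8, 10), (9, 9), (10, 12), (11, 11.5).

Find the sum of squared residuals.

N=3: Q̂ = -3.5 + 1.5·3 = 1; e = 1 − 1 = 0
N=4: Q̂ = -3.5 + 1.5·4 = 2.5; e = 1 − 2.5 = -1.5
N=5: Q̂ = -3.5 + 1.5·5 = 4; e = 4 − 4 = 0
N=6: Q̂ = -3.5 + 1.5·6 = 5.5; e = 5 − 5.5 = -0.5
N=7: Q̂ = -3.5 + 1.5·7 = 7; e = 9.5 − 7 = 2.5
N=8: Q̂ = -3.5 + 1.5·8 = 8.5; e = 10 − 8.5 = 1.5
N=9: Q̂ = -3.5 + 1.5·9 = 10; e = 9 − 10 = -1
N=10: Q̂ = -3.5 + 1.5·10 = 11.5; e = 12 − 11.5 = 0.5
N=11: Q̂ = -3.5 + 1.5·11 = 13; e = 11.5 − 13 = -1.5
SSE = 0 + 2.25 + 0 + 0.25 + 6.25 + 2.25 + 1 + 0.25 + 2.25 = 14.5

SSE = 14.5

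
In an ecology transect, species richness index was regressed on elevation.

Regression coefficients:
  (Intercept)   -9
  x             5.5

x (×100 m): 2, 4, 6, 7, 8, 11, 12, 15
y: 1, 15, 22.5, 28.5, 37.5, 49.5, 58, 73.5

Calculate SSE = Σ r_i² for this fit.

x=2: ŷ = -9 + 5.5·2 = 2; r = 1 − 2 = -1
x=4: ŷ = -9 + 5.5·4 = 13; r = 15 − 13 = 2
x=6: ŷ = -9 + 5.5·6 = 24; r = 22.5 − 24 = -1.5
x=7: ŷ = -9 + 5.5·7 = 29.5; r = 28.5 − 29.5 = -1
x=8: ŷ = -9 + 5.5·8 = 35; r = 37.5 − 35 = 2.5
x=11: ŷ = -9 + 5.5·11 = 51.5; r = 49.5 − 51.5 = -2
x=12: ŷ = -9 + 5.5·12 = 57; r = 58 − 57 = 1
x=15: ŷ = -9 + 5.5·15 = 73.5; r = 73.5 − 73.5 = 0
SSE = 1 + 4 + 2.25 + 1 + 6.25 + 4 + 1 + 0 = 19.5

SSE = 19.5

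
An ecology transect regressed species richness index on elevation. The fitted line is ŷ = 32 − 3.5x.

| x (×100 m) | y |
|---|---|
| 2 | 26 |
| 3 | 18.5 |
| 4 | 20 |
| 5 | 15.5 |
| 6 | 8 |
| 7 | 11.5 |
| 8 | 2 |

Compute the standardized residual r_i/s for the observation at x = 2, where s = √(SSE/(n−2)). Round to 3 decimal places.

x=2: ŷ = 32 − 3.5·2 = 25; r = 26 − 25 = 1
x=3: ŷ = 32 − 3.5·3 = 21.5; r = 18.5 − 21.5 = -3
x=4: ŷ = 32 − 3.5·4 = 18; r = 20 − 18 = 2
x=5: ŷ = 32 − 3.5·5 = 14.5; r = 15.5 − 14.5 = 1
x=6: ŷ = 32 − 3.5·6 = 11; r = 8 − 11 = -3
x=7: ŷ = 32 − 3.5·7 = 7.5; r = 11.5 − 7.5 = 4
x=8: ŷ = 32 − 3.5·8 = 4; r = 2 − 4 = -2
SSE = 1 + 9 + 4 + 1 + 9 + 16 + 4 = 44
s = √(44/5) = 2.96648
r/s = 1 / 2.96648 = 0.337

0.337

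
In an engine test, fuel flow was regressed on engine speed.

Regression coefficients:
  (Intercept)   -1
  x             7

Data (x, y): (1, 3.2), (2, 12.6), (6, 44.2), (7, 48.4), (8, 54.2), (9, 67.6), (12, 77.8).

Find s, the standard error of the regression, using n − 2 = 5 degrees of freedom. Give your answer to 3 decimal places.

s = 3.935

x=1: ŷ = -1 + 7·1 = 6; r = 3.2 − 6 = -2.8
x=2: ŷ = -1 + 7·2 = 13; r = 12.6 − 13 = -0.4
x=6: ŷ = -1 + 7·6 = 41; r = 44.2 − 41 = 3.2
x=7: ŷ = -1 + 7·7 = 48; r = 48.4 − 48 = 0.4
x=8: ŷ = -1 + 7·8 = 55; r = 54.2 − 55 = -0.8
x=9: ŷ = -1 + 7·9 = 62; r = 67.6 − 62 = 5.6
x=12: ŷ = -1 + 7·12 = 83; r = 77.8 − 83 = -5.2
SSE = 7.84 + 0.16 + 10.24 + 0.16 + 0.64 + 31.36 + 27.04 = 77.44
s = √(77.44/5) = √15.488 ≈ 3.935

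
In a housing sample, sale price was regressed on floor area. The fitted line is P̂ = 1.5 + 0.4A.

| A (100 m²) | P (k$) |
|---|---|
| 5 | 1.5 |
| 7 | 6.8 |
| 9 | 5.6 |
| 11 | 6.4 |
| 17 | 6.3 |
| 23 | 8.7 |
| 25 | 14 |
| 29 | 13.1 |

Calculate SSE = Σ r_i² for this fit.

SSE = 25

A=5: P̂ = 1.5 + 0.4·5 = 3.5; r = 1.5 − 3.5 = -2
A=7: P̂ = 1.5 + 0.4·7 = 4.3; r = 6.8 − 4.3 = 2.5
A=9: P̂ = 1.5 + 0.4·9 = 5.1; r = 5.6 − 5.1 = 0.5
A=11: P̂ = 1.5 + 0.4·11 = 5.9; r = 6.4 − 5.9 = 0.5
A=17: P̂ = 1.5 + 0.4·17 = 8.3; r = 6.3 − 8.3 = -2
A=23: P̂ = 1.5 + 0.4·23 = 10.7; r = 8.7 − 10.7 = -2
A=25: P̂ = 1.5 + 0.4·25 = 11.5; r = 14 − 11.5 = 2.5
A=29: P̂ = 1.5 + 0.4·29 = 13.1; r = 13.1 − 13.1 = 0
SSE = 4 + 6.25 + 0.25 + 0.25 + 4 + 4 + 6.25 + 0 = 25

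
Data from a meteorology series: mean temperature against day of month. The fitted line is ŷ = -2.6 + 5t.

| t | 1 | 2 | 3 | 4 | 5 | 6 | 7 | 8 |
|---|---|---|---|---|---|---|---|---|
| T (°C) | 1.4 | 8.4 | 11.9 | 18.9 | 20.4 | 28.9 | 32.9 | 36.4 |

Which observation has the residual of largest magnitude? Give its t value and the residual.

t=1: ŷ = -2.6 + 5·1 = 2.4; r = 1.4 − 2.4 = -1
t=2: ŷ = -2.6 + 5·2 = 7.4; r = 8.4 − 7.4 = 1
t=3: ŷ = -2.6 + 5·3 = 12.4; r = 11.9 − 12.4 = -0.5
t=4: ŷ = -2.6 + 5·4 = 17.4; r = 18.9 − 17.4 = 1.5
t=5: ŷ = -2.6 + 5·5 = 22.4; r = 20.4 − 22.4 = -2
t=6: ŷ = -2.6 + 5·6 = 27.4; r = 28.9 − 27.4 = 1.5
t=7: ŷ = -2.6 + 5·7 = 32.4; r = 32.9 − 32.4 = 0.5
t=8: ŷ = -2.6 + 5·8 = 37.4; r = 36.4 − 37.4 = -1
Largest |r| is 2 at t = 5, residual -2.

t = 5, r = -2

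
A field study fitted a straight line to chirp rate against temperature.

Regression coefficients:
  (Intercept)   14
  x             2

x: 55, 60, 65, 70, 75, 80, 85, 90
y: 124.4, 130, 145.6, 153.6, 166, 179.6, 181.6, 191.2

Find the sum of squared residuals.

x=55: ŷ = 14 + 2·55 = 124; r = 124.4 − 124 = 0.4
x=60: ŷ = 14 + 2·60 = 134; r = 130 − 134 = -4
x=65: ŷ = 14 + 2·65 = 144; r = 145.6 − 144 = 1.6
x=70: ŷ = 14 + 2·70 = 154; r = 153.6 − 154 = -0.4
x=75: ŷ = 14 + 2·75 = 164; r = 166 − 164 = 2
x=80: ŷ = 14 + 2·80 = 174; r = 179.6 − 174 = 5.6
x=85: ŷ = 14 + 2·85 = 184; r = 181.6 − 184 = -2.4
x=90: ŷ = 14 + 2·90 = 194; r = 191.2 − 194 = -2.8
SSE = 0.16 + 16 + 2.56 + 0.16 + 4 + 31.36 + 5.76 + 7.84 = 67.84

SSE = 67.84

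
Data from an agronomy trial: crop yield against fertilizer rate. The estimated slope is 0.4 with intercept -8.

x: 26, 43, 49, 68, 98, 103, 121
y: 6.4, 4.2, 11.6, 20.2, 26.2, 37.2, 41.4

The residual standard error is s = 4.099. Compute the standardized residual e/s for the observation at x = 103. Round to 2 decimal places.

0.98

ŷ = -8 + 0.4·103 = 33.2
e = 37.2 − 33.2 = 4
e/s = 4 / 4.099 = 0.98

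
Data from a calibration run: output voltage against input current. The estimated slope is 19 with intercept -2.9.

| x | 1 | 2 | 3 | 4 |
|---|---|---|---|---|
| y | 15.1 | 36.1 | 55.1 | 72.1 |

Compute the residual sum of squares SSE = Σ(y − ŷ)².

x=1: ŷ = -2.9 + 19·1 = 16.1; e = 15.1 − 16.1 = -1
x=2: ŷ = -2.9 + 19·2 = 35.1; e = 36.1 − 35.1 = 1
x=3: ŷ = -2.9 + 19·3 = 54.1; e = 55.1 − 54.1 = 1
x=4: ŷ = -2.9 + 19·4 = 73.1; e = 72.1 − 73.1 = -1
SSE = 1 + 1 + 1 + 1 = 4

SSE = 4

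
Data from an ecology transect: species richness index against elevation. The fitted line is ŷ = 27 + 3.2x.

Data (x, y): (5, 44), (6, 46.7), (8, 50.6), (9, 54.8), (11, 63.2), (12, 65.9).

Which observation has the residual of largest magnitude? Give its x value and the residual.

x = 8, r = -2

x=5: ŷ = 27 + 3.2·5 = 43; r = 44 − 43 = 1
x=6: ŷ = 27 + 3.2·6 = 46.2; r = 46.7 − 46.2 = 0.5
x=8: ŷ = 27 + 3.2·8 = 52.6; r = 50.6 − 52.6 = -2
x=9: ŷ = 27 + 3.2·9 = 55.8; r = 54.8 − 55.8 = -1
x=11: ŷ = 27 + 3.2·11 = 62.2; r = 63.2 − 62.2 = 1
x=12: ŷ = 27 + 3.2·12 = 65.4; r = 65.9 − 65.4 = 0.5
Largest |r| is 2 at x = 8, residual -2.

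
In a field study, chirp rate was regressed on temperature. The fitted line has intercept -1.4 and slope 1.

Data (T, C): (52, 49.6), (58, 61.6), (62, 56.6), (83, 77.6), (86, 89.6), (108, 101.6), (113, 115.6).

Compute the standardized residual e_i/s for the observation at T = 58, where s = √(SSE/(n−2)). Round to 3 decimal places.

T=52: Ĉ = -1.4 + 52 = 50.6; e = 49.6 − 50.6 = -1
T=58: Ĉ = -1.4 + 58 = 56.6; e = 61.6 − 56.6 = 5
T=62: Ĉ = -1.4 + 62 = 60.6; e = 56.6 − 60.6 = -4
T=83: Ĉ = -1.4 + 83 = 81.6; e = 77.6 − 81.6 = -4
T=86: Ĉ = -1.4 + 86 = 84.6; e = 89.6 − 84.6 = 5
T=108: Ĉ = -1.4 + 108 = 106.6; e = 101.6 − 106.6 = -5
T=113: Ĉ = -1.4 + 113 = 111.6; e = 115.6 − 111.6 = 4
SSE = 1 + 25 + 16 + 16 + 25 + 25 + 16 = 124
s = √(124/5) = 4.97996
e/s = 5 / 4.97996 = 1.004

1.004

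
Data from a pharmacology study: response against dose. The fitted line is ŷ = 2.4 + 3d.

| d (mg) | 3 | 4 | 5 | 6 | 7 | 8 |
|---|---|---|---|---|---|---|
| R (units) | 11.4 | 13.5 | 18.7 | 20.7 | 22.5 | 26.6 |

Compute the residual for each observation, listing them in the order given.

0, -0.9, 1.3, 0.3, -0.9, 0.2

d=3: ŷ = 2.4 + 3·3 = 11.4; e = 11.4 − 11.4 = 0
d=4: ŷ = 2.4 + 3·4 = 14.4; e = 13.5 − 14.4 = -0.9
d=5: ŷ = 2.4 + 3·5 = 17.4; e = 18.7 − 17.4 = 1.3
d=6: ŷ = 2.4 + 3·6 = 20.4; e = 20.7 − 20.4 = 0.3
d=7: ŷ = 2.4 + 3·7 = 23.4; e = 22.5 − 23.4 = -0.9
d=8: ŷ = 2.4 + 3·8 = 26.4; e = 26.6 − 26.4 = 0.2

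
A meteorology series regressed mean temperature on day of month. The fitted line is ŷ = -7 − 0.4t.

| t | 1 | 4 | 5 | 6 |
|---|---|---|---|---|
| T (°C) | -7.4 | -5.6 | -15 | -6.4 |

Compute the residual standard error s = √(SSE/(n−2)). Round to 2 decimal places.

s = 5.20

t=1: ŷ = -7 − 0.4·1 = -7.4; r = -7.4 − (-7.4) = 0
t=4: ŷ = -7 − 0.4·4 = -8.6; r = -5.6 − (-8.6) = 3
t=5: ŷ = -7 − 0.4·5 = -9; r = -15 − (-9) = -6
t=6: ŷ = -7 − 0.4·6 = -9.4; r = -6.4 − (-9.4) = 3
SSE = 0 + 9 + 36 + 9 = 54
s = √(54/2) = √27 ≈ 5.20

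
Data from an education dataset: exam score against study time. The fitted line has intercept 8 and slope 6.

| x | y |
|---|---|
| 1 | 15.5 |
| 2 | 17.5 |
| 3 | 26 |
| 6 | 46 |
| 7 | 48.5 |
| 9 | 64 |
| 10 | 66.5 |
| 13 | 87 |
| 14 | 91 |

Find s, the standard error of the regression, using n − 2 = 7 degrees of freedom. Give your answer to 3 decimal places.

x=1: ŷ = 8 + 6·1 = 14; e = 15.5 − 14 = 1.5
x=2: ŷ = 8 + 6·2 = 20; e = 17.5 − 20 = -2.5
x=3: ŷ = 8 + 6·3 = 26; e = 26 − 26 = 0
x=6: ŷ = 8 + 6·6 = 44; e = 46 − 44 = 2
x=7: ŷ = 8 + 6·7 = 50; e = 48.5 − 50 = -1.5
x=9: ŷ = 8 + 6·9 = 62; e = 64 − 62 = 2
x=10: ŷ = 8 + 6·10 = 68; e = 66.5 − 68 = -1.5
x=13: ŷ = 8 + 6·13 = 86; e = 87 − 86 = 1
x=14: ŷ = 8 + 6·14 = 92; e = 91 − 92 = -1
SSE = 2.25 + 6.25 + 0 + 4 + 2.25 + 4 + 2.25 + 1 + 1 = 23
s = √(23/7) = √3.28571 ≈ 1.813

s = 1.813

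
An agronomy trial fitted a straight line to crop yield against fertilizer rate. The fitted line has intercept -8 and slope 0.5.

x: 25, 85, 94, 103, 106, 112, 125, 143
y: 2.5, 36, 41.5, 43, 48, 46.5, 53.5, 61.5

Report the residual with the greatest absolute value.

x=25: ŷ = -8 + 0.5·25 = 4.5; e = 2.5 − 4.5 = -2
x=85: ŷ = -8 + 0.5·85 = 34.5; e = 36 − 34.5 = 1.5
x=94: ŷ = -8 + 0.5·94 = 39; e = 41.5 − 39 = 2.5
x=103: ŷ = -8 + 0.5·103 = 43.5; e = 43 − 43.5 = -0.5
x=106: ŷ = -8 + 0.5·106 = 45; e = 48 − 45 = 3
x=112: ŷ = -8 + 0.5·112 = 48; e = 46.5 − 48 = -1.5
x=125: ŷ = -8 + 0.5·125 = 54.5; e = 53.5 − 54.5 = -1
x=143: ŷ = -8 + 0.5·143 = 63.5; e = 61.5 − 63.5 = -2
Largest |e| is 3 at x = 106, residual 3.

e = 3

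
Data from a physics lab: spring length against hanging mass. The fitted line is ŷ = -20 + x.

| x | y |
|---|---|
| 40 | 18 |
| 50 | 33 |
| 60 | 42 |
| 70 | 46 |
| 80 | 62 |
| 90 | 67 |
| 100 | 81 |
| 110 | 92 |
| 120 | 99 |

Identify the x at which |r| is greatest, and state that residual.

x = 70, r = -4

x=40: ŷ = -20 + 40 = 20; r = 18 − 20 = -2
x=50: ŷ = -20 + 50 = 30; r = 33 − 30 = 3
x=60: ŷ = -20 + 60 = 40; r = 42 − 40 = 2
x=70: ŷ = -20 + 70 = 50; r = 46 − 50 = -4
x=80: ŷ = -20 + 80 = 60; r = 62 − 60 = 2
x=90: ŷ = -20 + 90 = 70; r = 67 − 70 = -3
x=100: ŷ = -20 + 100 = 80; r = 81 − 80 = 1
x=110: ŷ = -20 + 110 = 90; r = 92 − 90 = 2
x=120: ŷ = -20 + 120 = 100; r = 99 − 100 = -1
Largest |r| is 4 at x = 70, residual -4.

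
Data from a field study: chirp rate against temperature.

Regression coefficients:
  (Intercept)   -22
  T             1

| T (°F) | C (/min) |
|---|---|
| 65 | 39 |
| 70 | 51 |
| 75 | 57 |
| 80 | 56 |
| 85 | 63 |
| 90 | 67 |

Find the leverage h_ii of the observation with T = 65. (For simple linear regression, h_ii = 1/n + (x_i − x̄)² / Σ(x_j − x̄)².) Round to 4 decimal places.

h = 0.5238

T̄ = (65 + 70 + 75 + 80 + 85 + 90)/6 = 77.5
Σ(T − T̄)² = 156.25 + 56.25 + 6.25 + 6.25 + 56.25 + 156.25 = 437.5
h = 1/6 + (-12.5)²/437.5 = 0.166667 + 0.357143 = 0.5238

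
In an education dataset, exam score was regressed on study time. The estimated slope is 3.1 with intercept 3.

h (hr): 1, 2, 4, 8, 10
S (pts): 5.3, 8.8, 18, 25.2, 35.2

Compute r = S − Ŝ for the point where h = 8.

r = -2.6

Ŝ = 3 + 3.1·8 = 27.8
r = 25.2 − 27.8 = -2.6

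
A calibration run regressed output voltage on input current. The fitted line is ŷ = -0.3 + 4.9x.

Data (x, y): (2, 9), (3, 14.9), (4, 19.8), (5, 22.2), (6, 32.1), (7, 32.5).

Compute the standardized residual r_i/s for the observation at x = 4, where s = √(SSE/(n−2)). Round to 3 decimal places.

0.250

x=2: ŷ = -0.3 + 4.9·2 = 9.5; r = 9 − 9.5 = -0.5
x=3: ŷ = -0.3 + 4.9·3 = 14.4; r = 14.9 − 14.4 = 0.5
x=4: ŷ = -0.3 + 4.9·4 = 19.3; r = 19.8 − 19.3 = 0.5
x=5: ŷ = -0.3 + 4.9·5 = 24.2; r = 22.2 − 24.2 = -2
x=6: ŷ = -0.3 + 4.9·6 = 29.1; r = 32.1 − 29.1 = 3
x=7: ŷ = -0.3 + 4.9·7 = 34; r = 32.5 − 34 = -1.5
SSE = 0.25 + 0.25 + 0.25 + 4 + 9 + 2.25 = 16
s = √(16/4) = 2
r/s = 0.5 / 2 = 0.250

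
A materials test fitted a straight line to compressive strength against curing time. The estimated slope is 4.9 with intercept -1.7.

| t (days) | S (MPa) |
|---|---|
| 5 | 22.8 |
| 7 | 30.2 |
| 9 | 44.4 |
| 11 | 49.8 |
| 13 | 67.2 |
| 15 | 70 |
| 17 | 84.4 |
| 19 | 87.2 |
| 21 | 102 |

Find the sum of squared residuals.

t=5: Ŝ = -1.7 + 4.9·5 = 22.8; r = 22.8 − 22.8 = 0
t=7: Ŝ = -1.7 + 4.9·7 = 32.6; r = 30.2 − 32.6 = -2.4
t=9: Ŝ = -1.7 + 4.9·9 = 42.4; r = 44.4 − 42.4 = 2
t=11: Ŝ = -1.7 + 4.9·11 = 52.2; r = 49.8 − 52.2 = -2.4
t=13: Ŝ = -1.7 + 4.9·13 = 62; r = 67.2 − 62 = 5.2
t=15: Ŝ = -1.7 + 4.9·15 = 71.8; r = 70 − 71.8 = -1.8
t=17: Ŝ = -1.7 + 4.9·17 = 81.6; r = 84.4 − 81.6 = 2.8
t=19: Ŝ = -1.7 + 4.9·19 = 91.4; r = 87.2 − 91.4 = -4.2
t=21: Ŝ = -1.7 + 4.9·21 = 101.2; r = 102 − 101.2 = 0.8
SSE = 0 + 5.76 + 4 + 5.76 + 27.04 + 3.24 + 7.84 + 17.64 + 0.64 = 71.92

SSE = 71.92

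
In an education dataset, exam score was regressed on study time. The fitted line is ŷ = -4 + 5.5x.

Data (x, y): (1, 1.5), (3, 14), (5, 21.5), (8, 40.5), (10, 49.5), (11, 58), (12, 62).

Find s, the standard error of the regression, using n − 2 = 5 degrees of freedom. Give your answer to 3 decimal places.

x=1: ŷ = -4 + 5.5·1 = 1.5; r = 1.5 − 1.5 = 0
x=3: ŷ = -4 + 5.5·3 = 12.5; r = 14 − 12.5 = 1.5
x=5: ŷ = -4 + 5.5·5 = 23.5; r = 21.5 − 23.5 = -2
x=8: ŷ = -4 + 5.5·8 = 40; r = 40.5 − 40 = 0.5
x=10: ŷ = -4 + 5.5·10 = 51; r = 49.5 − 51 = -1.5
x=11: ŷ = -4 + 5.5·11 = 56.5; r = 58 − 56.5 = 1.5
x=12: ŷ = -4 + 5.5·12 = 62; r = 62 − 62 = 0
SSE = 0 + 2.25 + 4 + 0.25 + 2.25 + 2.25 + 0 = 11
s = √(11/5) = √2.2 ≈ 1.483

s = 1.483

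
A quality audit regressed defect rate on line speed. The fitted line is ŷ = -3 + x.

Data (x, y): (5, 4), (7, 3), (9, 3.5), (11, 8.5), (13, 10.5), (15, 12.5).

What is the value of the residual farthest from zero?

x=5: ŷ = -3 + 5 = 2; e = 4 − 2 = 2
x=7: ŷ = -3 + 7 = 4; e = 3 − 4 = -1
x=9: ŷ = -3 + 9 = 6; e = 3.5 − 6 = -2.5
x=11: ŷ = -3 + 11 = 8; e = 8.5 − 8 = 0.5
x=13: ŷ = -3 + 13 = 10; e = 10.5 − 10 = 0.5
x=15: ŷ = -3 + 15 = 12; e = 12.5 − 12 = 0.5
Largest |e| is 2.5 at x = 9, residual -2.5.

e = -2.5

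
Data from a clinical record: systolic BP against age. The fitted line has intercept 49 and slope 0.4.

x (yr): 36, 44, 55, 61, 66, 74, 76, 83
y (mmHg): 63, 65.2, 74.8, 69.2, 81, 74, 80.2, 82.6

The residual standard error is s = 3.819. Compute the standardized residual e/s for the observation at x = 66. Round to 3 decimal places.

ŷ = 49 + 0.4·66 = 75.4
e = 81 − 75.4 = 5.6
e/s = 5.6 / 3.819 = 1.466

1.466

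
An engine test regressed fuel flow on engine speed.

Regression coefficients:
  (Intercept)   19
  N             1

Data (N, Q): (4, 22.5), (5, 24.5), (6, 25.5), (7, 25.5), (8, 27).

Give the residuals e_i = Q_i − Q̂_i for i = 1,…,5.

N=4: Q̂ = 19 + 4 = 23; e = 22.5 − 23 = -0.5
N=5: Q̂ = 19 + 5 = 24; e = 24.5 − 24 = 0.5
N=6: Q̂ = 19 + 6 = 25; e = 25.5 − 25 = 0.5
N=7: Q̂ = 19 + 7 = 26; e = 25.5 − 26 = -0.5
N=8: Q̂ = 19 + 8 = 27; e = 27 − 27 = 0

-0.5, 0.5, 0.5, -0.5, 0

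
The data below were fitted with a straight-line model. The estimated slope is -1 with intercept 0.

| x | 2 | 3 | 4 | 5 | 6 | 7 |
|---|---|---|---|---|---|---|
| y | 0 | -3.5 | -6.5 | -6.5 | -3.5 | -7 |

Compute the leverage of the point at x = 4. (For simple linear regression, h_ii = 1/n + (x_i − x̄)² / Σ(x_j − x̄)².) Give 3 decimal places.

h = 0.181

x̄ = (2 + 3 + 4 + 5 + 6 + 7)/6 = 4.5
Σ(x − x̄)² = 6.25 + 2.25 + 0.25 + 0.25 + 2.25 + 6.25 = 17.5
h = 1/6 + (-0.5)²/17.5 = 0.166667 + 0.0142857 = 0.181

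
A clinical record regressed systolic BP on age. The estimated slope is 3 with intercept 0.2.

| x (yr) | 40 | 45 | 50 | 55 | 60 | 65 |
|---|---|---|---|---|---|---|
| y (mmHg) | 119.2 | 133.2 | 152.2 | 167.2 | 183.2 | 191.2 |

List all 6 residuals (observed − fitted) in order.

-1, -2, 2, 2, 3, -4

x=40: ŷ = 0.2 + 3·40 = 120.2; e = 119.2 − 120.2 = -1
x=45: ŷ = 0.2 + 3·45 = 135.2; e = 133.2 − 135.2 = -2
x=50: ŷ = 0.2 + 3·50 = 150.2; e = 152.2 − 150.2 = 2
x=55: ŷ = 0.2 + 3·55 = 165.2; e = 167.2 − 165.2 = 2
x=60: ŷ = 0.2 + 3·60 = 180.2; e = 183.2 − 180.2 = 3
x=65: ŷ = 0.2 + 3·65 = 195.2; e = 191.2 − 195.2 = -4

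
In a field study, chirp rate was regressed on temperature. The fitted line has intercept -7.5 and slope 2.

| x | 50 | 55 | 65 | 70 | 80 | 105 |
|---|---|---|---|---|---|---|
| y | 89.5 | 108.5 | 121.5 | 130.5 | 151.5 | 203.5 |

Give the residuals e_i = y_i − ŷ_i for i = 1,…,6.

-3, 6, -1, -2, -1, 1

x=50: ŷ = -7.5 + 2·50 = 92.5; e = 89.5 − 92.5 = -3
x=55: ŷ = -7.5 + 2·55 = 102.5; e = 108.5 − 102.5 = 6
x=65: ŷ = -7.5 + 2·65 = 122.5; e = 121.5 − 122.5 = -1
x=70: ŷ = -7.5 + 2·70 = 132.5; e = 130.5 − 132.5 = -2
x=80: ŷ = -7.5 + 2·80 = 152.5; e = 151.5 − 152.5 = -1
x=105: ŷ = -7.5 + 2·105 = 202.5; e = 203.5 − 202.5 = 1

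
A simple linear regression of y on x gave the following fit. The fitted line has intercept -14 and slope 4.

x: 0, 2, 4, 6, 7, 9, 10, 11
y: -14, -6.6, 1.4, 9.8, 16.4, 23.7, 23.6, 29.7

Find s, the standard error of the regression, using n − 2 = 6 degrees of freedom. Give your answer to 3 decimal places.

x=0: ŷ = -14 + 4·0 = -14; e = -14 − (-14) = 0
x=2: ŷ = -14 + 4·2 = -6; e = -6.6 − (-6) = -0.6
x=4: ŷ = -14 + 4·4 = 2; e = 1.4 − 2 = -0.6
x=6: ŷ = -14 + 4·6 = 10; e = 9.8 − 10 = -0.2
x=7: ŷ = -14 + 4·7 = 14; e = 16.4 − 14 = 2.4
x=9: ŷ = -14 + 4·9 = 22; e = 23.7 − 22 = 1.7
x=10: ŷ = -14 + 4·10 = 26; e = 23.6 − 26 = -2.4
x=11: ŷ = -14 + 4·11 = 30; e = 29.7 − 30 = -0.3
SSE = 0 + 0.36 + 0.36 + 0.04 + 5.76 + 2.89 + 5.76 + 0.09 = 15.26
s = √(15.26/6) = √2.54333 ≈ 1.595

s = 1.595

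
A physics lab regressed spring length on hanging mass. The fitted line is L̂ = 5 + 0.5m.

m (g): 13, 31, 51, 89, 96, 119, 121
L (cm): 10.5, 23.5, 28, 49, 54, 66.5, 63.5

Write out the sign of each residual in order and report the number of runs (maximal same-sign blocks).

m=13: L̂ = 5 + 0.5·13 = 11.5; e = 10.5 − 11.5 = -1
m=31: L̂ = 5 + 0.5·31 = 20.5; e = 23.5 − 20.5 = 3
m=51: L̂ = 5 + 0.5·51 = 30.5; e = 28 − 30.5 = -2.5
m=89: L̂ = 5 + 0.5·89 = 49.5; e = 49 − 49.5 = -0.5
m=96: L̂ = 5 + 0.5·96 = 53; e = 54 − 53 = 1
m=119: L̂ = 5 + 0.5·119 = 64.5; e = 66.5 − 64.5 = 2
m=121: L̂ = 5 + 0.5·121 = 65.5; e = 63.5 − 65.5 = -2
Signs: − + − − + + −
Runs: −×1, +×1, −×2, +×2, −×1 → 5

5 runs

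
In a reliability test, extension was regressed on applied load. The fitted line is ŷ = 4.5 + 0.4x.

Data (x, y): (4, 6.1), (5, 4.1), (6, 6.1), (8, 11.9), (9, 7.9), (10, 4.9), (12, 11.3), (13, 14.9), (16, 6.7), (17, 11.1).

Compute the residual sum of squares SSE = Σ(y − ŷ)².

SSE = 85.76

x=4: ŷ = 4.5 + 0.4·4 = 6.1; r = 6.1 − 6.1 = 0
x=5: ŷ = 4.5 + 0.4·5 = 6.5; r = 4.1 − 6.5 = -2.4
x=6: ŷ = 4.5 + 0.4·6 = 6.9; r = 6.1 − 6.9 = -0.8
x=8: ŷ = 4.5 + 0.4·8 = 7.7; r = 11.9 − 7.7 = 4.2
x=9: ŷ = 4.5 + 0.4·9 = 8.1; r = 7.9 − 8.1 = -0.2
x=10: ŷ = 4.5 + 0.4·10 = 8.5; r = 4.9 − 8.5 = -3.6
x=12: ŷ = 4.5 + 0.4·12 = 9.3; r = 11.3 − 9.3 = 2
x=13: ŷ = 4.5 + 0.4·13 = 9.7; r = 14.9 − 9.7 = 5.2
x=16: ŷ = 4.5 + 0.4·16 = 10.9; r = 6.7 − 10.9 = -4.2
x=17: ŷ = 4.5 + 0.4·17 = 11.3; r = 11.1 − 11.3 = -0.2
SSE = 0 + 5.76 + 0.64 + 17.64 + 0.04 + 12.96 + 4 + 27.04 + 17.64 + 0.04 = 85.76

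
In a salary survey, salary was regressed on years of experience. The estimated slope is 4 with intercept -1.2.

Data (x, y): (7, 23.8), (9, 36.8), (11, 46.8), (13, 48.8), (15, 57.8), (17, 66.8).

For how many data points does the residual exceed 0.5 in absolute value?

5

x=7: ŷ = -1.2 + 4·7 = 26.8; e = 23.8 − 26.8 = -3
x=9: ŷ = -1.2 + 4·9 = 34.8; e = 36.8 − 34.8 = 2
x=11: ŷ = -1.2 + 4·11 = 42.8; e = 46.8 − 42.8 = 4
x=13: ŷ = -1.2 + 4·13 = 50.8; e = 48.8 − 50.8 = -2
x=15: ŷ = -1.2 + 4·15 = 58.8; e = 57.8 − 58.8 = -1
x=17: ŷ = -1.2 + 4·17 = 66.8; e = 66.8 − 66.8 = 0
|e| > 0.5: x=7 (|e|=3), x=9 (|e|=2), x=11 (|e|=4), x=13 (|e|=2), x=15 (|e|=1) → 5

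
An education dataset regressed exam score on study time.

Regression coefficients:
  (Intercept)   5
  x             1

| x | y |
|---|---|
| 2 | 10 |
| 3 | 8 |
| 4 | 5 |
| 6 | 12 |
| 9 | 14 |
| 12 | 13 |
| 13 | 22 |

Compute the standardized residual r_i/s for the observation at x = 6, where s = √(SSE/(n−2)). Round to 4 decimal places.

0.2936

x=2: ŷ = 5 + 2 = 7; r = 10 − 7 = 3
x=3: ŷ = 5 + 3 = 8; r = 8 − 8 = 0
x=4: ŷ = 5 + 4 = 9; r = 5 − 9 = -4
x=6: ŷ = 5 + 6 = 11; r = 12 − 11 = 1
x=9: ŷ = 5 + 9 = 14; r = 14 − 14 = 0
x=12: ŷ = 5 + 12 = 17; r = 13 − 17 = -4
x=13: ŷ = 5 + 13 = 18; r = 22 − 18 = 4
SSE = 9 + 0 + 16 + 1 + 0 + 16 + 16 = 58
s = √(58/5) = 3.40588
r/s = 1 / 3.40588 = 0.2936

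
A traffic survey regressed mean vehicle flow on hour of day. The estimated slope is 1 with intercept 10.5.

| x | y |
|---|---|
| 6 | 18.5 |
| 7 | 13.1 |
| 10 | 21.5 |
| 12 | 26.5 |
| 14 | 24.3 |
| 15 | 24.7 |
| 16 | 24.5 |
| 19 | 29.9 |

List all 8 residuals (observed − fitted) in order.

2, -4.4, 1, 4, -0.2, -0.8, -2, 0.4

x=6: ŷ = 10.5 + 6 = 16.5; r = 18.5 − 16.5 = 2
x=7: ŷ = 10.5 + 7 = 17.5; r = 13.1 − 17.5 = -4.4
x=10: ŷ = 10.5 + 10 = 20.5; r = 21.5 − 20.5 = 1
x=12: ŷ = 10.5 + 12 = 22.5; r = 26.5 − 22.5 = 4
x=14: ŷ = 10.5 + 14 = 24.5; r = 24.3 − 24.5 = -0.2
x=15: ŷ = 10.5 + 15 = 25.5; r = 24.7 − 25.5 = -0.8
x=16: ŷ = 10.5 + 16 = 26.5; r = 24.5 − 26.5 = -2
x=19: ŷ = 10.5 + 19 = 29.5; r = 29.9 − 29.5 = 0.4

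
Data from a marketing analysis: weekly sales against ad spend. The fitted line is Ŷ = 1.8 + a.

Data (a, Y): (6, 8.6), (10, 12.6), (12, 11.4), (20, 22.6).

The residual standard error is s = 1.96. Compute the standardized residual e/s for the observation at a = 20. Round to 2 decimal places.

0.41

Ŷ = 1.8 + 20 = 21.8
e = 22.6 − 21.8 = 0.8
e/s = 0.8 / 1.96 = 0.41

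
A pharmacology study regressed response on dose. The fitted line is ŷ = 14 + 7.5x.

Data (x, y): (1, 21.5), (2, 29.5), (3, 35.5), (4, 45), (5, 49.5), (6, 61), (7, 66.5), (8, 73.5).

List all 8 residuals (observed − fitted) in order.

x=1: ŷ = 14 + 7.5·1 = 21.5; e = 21.5 − 21.5 = 0
x=2: ŷ = 14 + 7.5·2 = 29; e = 29.5 − 29 = 0.5
x=3: ŷ = 14 + 7.5·3 = 36.5; e = 35.5 − 36.5 = -1
x=4: ŷ = 14 + 7.5·4 = 44; e = 45 − 44 = 1
x=5: ŷ = 14 + 7.5·5 = 51.5; e = 49.5 − 51.5 = -2
x=6: ŷ = 14 + 7.5·6 = 59; e = 61 − 59 = 2
x=7: ŷ = 14 + 7.5·7 = 66.5; e = 66.5 − 66.5 = 0
x=8: ŷ = 14 + 7.5·8 = 74; e = 73.5 − 74 = -0.5

0, 0.5, -1, 1, -2, 2, 0, -0.5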